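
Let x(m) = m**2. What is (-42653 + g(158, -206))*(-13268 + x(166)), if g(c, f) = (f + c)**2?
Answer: -576506512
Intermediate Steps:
g(c, f) = (c + f)**2
(-42653 + g(158, -206))*(-13268 + x(166)) = (-42653 + (158 - 206)**2)*(-13268 + 166**2) = (-42653 + (-48)**2)*(-13268 + 27556) = (-42653 + 2304)*14288 = -40349*14288 = -576506512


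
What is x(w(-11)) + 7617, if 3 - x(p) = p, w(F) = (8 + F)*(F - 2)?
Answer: 7581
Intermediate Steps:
w(F) = (-2 + F)*(8 + F) (w(F) = (8 + F)*(-2 + F) = (-2 + F)*(8 + F))
x(p) = 3 - p
x(w(-11)) + 7617 = (3 - (-16 + (-11)² + 6*(-11))) + 7617 = (3 - (-16 + 121 - 66)) + 7617 = (3 - 1*39) + 7617 = (3 - 39) + 7617 = -36 + 7617 = 7581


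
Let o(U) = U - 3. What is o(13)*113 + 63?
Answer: 1193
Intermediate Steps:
o(U) = -3 + U
o(13)*113 + 63 = (-3 + 13)*113 + 63 = 10*113 + 63 = 1130 + 63 = 1193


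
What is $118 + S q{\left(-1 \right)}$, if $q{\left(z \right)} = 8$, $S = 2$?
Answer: $134$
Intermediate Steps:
$118 + S q{\left(-1 \right)} = 118 + 2 \cdot 8 = 118 + 16 = 134$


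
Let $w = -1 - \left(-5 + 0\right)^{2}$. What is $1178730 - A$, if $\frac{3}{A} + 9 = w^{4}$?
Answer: $\frac{538640711907}{456967} \approx 1.1787 \cdot 10^{6}$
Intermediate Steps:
$w = -26$ ($w = -1 - \left(-5\right)^{2} = -1 - 25 = -26$)
$A = \frac{3}{456967}$ ($A = \frac{3}{-9 + \left(-26\right)^{4}} = \frac{3}{-9 + 456976} = \frac{3}{456967} \approx 6.565 \cdot 10^{-6}$)
$1178730 - A = 1178730 - \frac{3}{456967} = \frac{538640711907}{456967}$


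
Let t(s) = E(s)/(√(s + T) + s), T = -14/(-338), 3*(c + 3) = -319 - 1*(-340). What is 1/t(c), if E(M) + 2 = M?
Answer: 2 + √683/26 ≈ 3.0052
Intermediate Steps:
c = 4 (c = -3 + (-319 - 1*(-340))/3 = -3 + (-319 + 340)/3 = -3 + (⅓)*21 = -3 + 7 = 4)
E(M) = -2 + M
T = 7/169 (T = -14*(-1/338) = 7/169 ≈ 0.041420)
t(s) = (-2 + s)/(s + √(7/169 + s)) (t(s) = (-2 + s)/(√(s + 7/169) + s) = (-2 + s)/(√(7/169 + s) + s) = (-2 + s)/(s + √(7/169 + s)))
1/t(c) = 1/(13*(-2 + 4)/(√(7 + 169*4) + 13*4)) = 1/(13*2/(√(7 + 676) + 52)) = 1/(13*2/(√683 + 52)) = 1/(13*2/(52 + √683)) = 1/(26/(52 + √683)) = 2 + √683/26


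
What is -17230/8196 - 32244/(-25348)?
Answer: -21559277/25969026 ≈ -0.83019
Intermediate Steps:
-17230/8196 - 32244/(-25348) = -17230*1/8196 - 32244*(-1/25348) = -8615/4098 + 8061/6337 = -21559277/25969026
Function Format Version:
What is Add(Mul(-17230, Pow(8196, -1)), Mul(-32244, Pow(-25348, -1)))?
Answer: Rational(-21559277, 25969026) ≈ -0.83019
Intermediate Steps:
Add(Mul(-17230, Pow(8196, -1)), Mul(-32244, Pow(-25348, -1))) = Add(Mul(-17230, Rational(1, 8196)), Mul(-32244, Rational(-1, 25348))) = Add(Rational(-8615, 4098), Rational(8061, 6337)) = Rational(-21559277, 25969026)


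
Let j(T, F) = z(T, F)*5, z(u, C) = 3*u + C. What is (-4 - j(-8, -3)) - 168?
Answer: -37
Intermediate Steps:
z(u, C) = C + 3*u
j(T, F) = 5*F + 15*T (j(T, F) = (F + 3*T)*5 = 5*F + 15*T)
(-4 - j(-8, -3)) - 168 = (-4 - (5*(-3) + 15*(-8))) - 168 = (-4 - (-15 - 120)) - 168 = (-4 - 1*(-135)) - 168 = (-4 + 135) - 168 = 131 - 168 = -37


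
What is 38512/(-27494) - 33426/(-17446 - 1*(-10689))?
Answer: 1413710/398663 ≈ 3.5461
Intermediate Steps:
38512/(-27494) - 33426/(-17446 - 1*(-10689)) = 38512*(-1/27494) - 33426/(-17446 + 10689) = -19256/13747 - 33426/(-6757) = -19256/13747 - 33426*(-1/6757) = -19256/13747 + 33426/6757 = 1413710/398663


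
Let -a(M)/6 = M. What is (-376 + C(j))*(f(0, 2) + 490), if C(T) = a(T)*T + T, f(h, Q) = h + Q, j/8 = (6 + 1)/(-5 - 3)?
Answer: -333084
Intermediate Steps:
a(M) = -6*M
j = -7 (j = 8*((6 + 1)/(-5 - 3)) = 8*(7/(-8)) = 8*(7*(-⅛)) = 8*(-7/8) = -7)
f(h, Q) = Q + h
C(T) = T - 6*T² (C(T) = (-6*T)*T + T = -6*T² + T = T - 6*T²)
(-376 + C(j))*(f(0, 2) + 490) = (-376 - 7*(1 - 6*(-7)))*((2 + 0) + 490) = (-376 - 7*(1 + 42))*(2 + 490) = (-376 - 7*43)*492 = (-376 - 301)*492 = -677*492 = -333084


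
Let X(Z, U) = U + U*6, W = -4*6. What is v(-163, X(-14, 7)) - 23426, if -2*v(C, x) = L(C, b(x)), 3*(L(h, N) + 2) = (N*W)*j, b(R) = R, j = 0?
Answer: -23425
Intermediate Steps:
W = -24
X(Z, U) = 7*U (X(Z, U) = U + 6*U = 7*U)
L(h, N) = -2 (L(h, N) = -2 + ((N*(-24))*0)/3 = -2 + (-24*N*0)/3 = -2 + (⅓)*0 = -2 + 0 = -2)
v(C, x) = 1 (v(C, x) = -½*(-2) = 1)
v(-163, X(-14, 7)) - 23426 = 1 - 23426 = -23425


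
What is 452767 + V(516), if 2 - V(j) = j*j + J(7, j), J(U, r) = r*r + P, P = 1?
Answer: -79744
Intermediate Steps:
J(U, r) = 1 + r**2 (J(U, r) = r*r + 1 = r**2 + 1 = 1 + r**2)
V(j) = 1 - 2*j**2 (V(j) = 2 - (j*j + (1 + j**2)) = 2 - (j**2 + (1 + j**2)) = 2 - (1 + 2*j**2) = 2 + (-1 - 2*j**2) = 1 - 2*j**2)
452767 + V(516) = 452767 + (1 - 2*516**2) = 452767 + (1 - 2*266256) = 452767 + (1 - 532512) = 452767 - 532511 = -79744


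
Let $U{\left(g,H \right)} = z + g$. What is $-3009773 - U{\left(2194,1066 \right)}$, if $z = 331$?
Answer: $-3012298$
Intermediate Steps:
$U{\left(g,H \right)} = 331 + g$
$-3009773 - U{\left(2194,1066 \right)} = -3009773 - \left(331 + 2194\right) = -3009773 - 2525 = -3012298$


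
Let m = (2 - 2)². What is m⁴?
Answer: 0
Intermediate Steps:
m = 0 (m = 0² = 0)
m⁴ = 0⁴ = 0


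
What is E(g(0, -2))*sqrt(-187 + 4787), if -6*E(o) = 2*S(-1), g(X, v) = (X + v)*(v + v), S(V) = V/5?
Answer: 2*sqrt(46)/3 ≈ 4.5216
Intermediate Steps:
S(V) = V/5 (S(V) = V*(1/5) = V/5)
g(X, v) = 2*v*(X + v) (g(X, v) = (X + v)*(2*v) = 2*v*(X + v))
E(o) = 1/15 (E(o) = -(1/5)*(-1)/3 = -(-1)/(3*5) = -1/6*(-2/5) = 1/15)
E(g(0, -2))*sqrt(-187 + 4787) = sqrt(-187 + 4787)/15 = sqrt(4600)/15 = (10*sqrt(46))/15 = 2*sqrt(46)/3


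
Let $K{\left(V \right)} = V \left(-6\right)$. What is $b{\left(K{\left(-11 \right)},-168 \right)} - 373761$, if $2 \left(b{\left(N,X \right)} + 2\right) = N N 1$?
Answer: $-371585$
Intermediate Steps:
$K{\left(V \right)} = - 6 V$
$b{\left(N,X \right)} = -2 + \frac{N^{2}}{2}$ ($b{\left(N,X \right)} = -2 + \frac{N N 1}{2} = -2 + \frac{N^{2} \cdot 1}{2} = -2 + \frac{N^{2}}{2}$)
$b{\left(K{\left(-11 \right)},-168 \right)} - 373761 = \left(-2 + \frac{\left(\left(-6\right) \left(-11\right)\right)^{2}}{2}\right) - 373761 = \left(-2 + \frac{66^{2}}{2}\right) - 373761 = \left(-2 + \frac{1}{2} \cdot 4356\right) - 373761 = \left(-2 + 2178\right) - 373761 = 2176 - 373761 = -371585$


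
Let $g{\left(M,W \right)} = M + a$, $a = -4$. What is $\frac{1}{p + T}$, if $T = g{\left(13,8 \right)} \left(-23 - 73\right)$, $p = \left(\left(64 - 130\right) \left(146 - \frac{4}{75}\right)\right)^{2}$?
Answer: $\frac{625}{57989879344} \approx 1.0778 \cdot 10^{-8}$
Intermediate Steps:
$p = \frac{57990419344}{625}$ ($p = \left(- 66 \left(146 - \frac{4}{75}\right)\right)^{2} = \left(\left(-66\right) \frac{10946}{75}\right)^{2} = \left(- \frac{240812}{25}\right)^{2} = \frac{57990419344}{625} \approx 9.2785 \cdot 10^{7}$)
$g{\left(M,W \right)} = -4 + M$ ($g{\left(M,W \right)} = M - 4 = -4 + M$)
$T = -864$ ($T = \left(-4 + 13\right) \left(-23 - 73\right) = 9 \left(-96\right) = -864$)
$\frac{1}{p + T} = \frac{1}{\frac{57990419344}{625} - 864} = \frac{1}{\frac{57989879344}{625}} = \frac{625}{57989879344}$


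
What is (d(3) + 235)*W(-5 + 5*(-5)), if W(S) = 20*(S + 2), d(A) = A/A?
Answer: -132160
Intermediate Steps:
d(A) = 1
W(S) = 40 + 20*S (W(S) = 20*(2 + S) = 40 + 20*S)
(d(3) + 235)*W(-5 + 5*(-5)) = (1 + 235)*(40 + 20*(-5 + 5*(-5))) = 236*(40 + 20*(-5 - 25)) = 236*(40 + 20*(-30)) = 236*(40 - 600) = 236*(-560) = -132160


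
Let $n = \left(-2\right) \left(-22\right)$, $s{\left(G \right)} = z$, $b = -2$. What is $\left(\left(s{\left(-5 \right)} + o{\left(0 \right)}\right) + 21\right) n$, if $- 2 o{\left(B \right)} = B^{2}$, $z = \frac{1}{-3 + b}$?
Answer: $\frac{4576}{5} \approx 915.2$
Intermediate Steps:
$z = - \frac{1}{5}$ ($z = \frac{1}{-3 - 2} = \frac{1}{-5} = - \frac{1}{5} \approx -0.2$)
$s{\left(G \right)} = - \frac{1}{5}$
$o{\left(B \right)} = - \frac{B^{2}}{2}$
$n = 44$
$\left(\left(s{\left(-5 \right)} + o{\left(0 \right)}\right) + 21\right) n = \left(\left(- \frac{1}{5} - \frac{0^{2}}{2}\right) + 21\right) 44 = \left(\left(- \frac{1}{5} - 0\right) + 21\right) 44 = \left(\left(- \frac{1}{5} + 0\right) + 21\right) 44 = \left(- \frac{1}{5} + 21\right) 44 = \frac{104}{5} \cdot 44 = \frac{4576}{5}$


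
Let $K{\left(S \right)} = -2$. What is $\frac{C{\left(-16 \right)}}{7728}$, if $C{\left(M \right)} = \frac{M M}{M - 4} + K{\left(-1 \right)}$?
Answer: $- \frac{37}{19320} \approx -0.0019151$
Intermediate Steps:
$C{\left(M \right)} = -2 + \frac{M^{2}}{-4 + M}$ ($C{\left(M \right)} = \frac{M M}{M - 4} - 2 = \frac{M^{2}}{-4 + M} - 2 = -2 + \frac{M^{2}}{-4 + M}$)
$\frac{C{\left(-16 \right)}}{7728} = \frac{\frac{1}{-4 - 16} \left(8 + \left(-16\right)^{2} - -32\right)}{7728} = \frac{8 + 256 + 32}{-20} \cdot \frac{1}{7728} = \left(- \frac{1}{20}\right) 296 \cdot \frac{1}{7728} = \left(- \frac{74}{5}\right) \frac{1}{7728} = - \frac{37}{19320}$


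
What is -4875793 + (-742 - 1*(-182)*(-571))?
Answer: -4980457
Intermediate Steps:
-4875793 + (-742 - 1*(-182)*(-571)) = -4875793 + (-742 + 182*(-571)) = -4875793 + (-742 - 103922) = -4875793 - 104664 = -4980457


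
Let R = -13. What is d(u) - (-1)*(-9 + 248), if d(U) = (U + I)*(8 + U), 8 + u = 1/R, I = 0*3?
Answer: 40496/169 ≈ 239.62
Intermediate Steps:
I = 0
u = -105/13 (u = -8 + 1/(-13) = -8 - 1/13 = -105/13 ≈ -8.0769)
d(U) = U*(8 + U) (d(U) = (U + 0)*(8 + U) = U*(8 + U))
d(u) - (-1)*(-9 + 248) = -105*(8 - 105/13)/13 - (-1)*(-9 + 248) = -105/13*(-1/13) - (-1)*239 = 105/169 - 1*(-239) = 105/169 + 239 = 40496/169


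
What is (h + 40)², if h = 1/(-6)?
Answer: 57121/36 ≈ 1586.7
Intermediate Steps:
h = -⅙ ≈ -0.16667
(h + 40)² = (-⅙ + 40)² = (239/6)² = 57121/36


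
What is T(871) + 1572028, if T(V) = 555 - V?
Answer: 1571712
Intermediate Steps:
T(871) + 1572028 = (555 - 1*871) + 1572028 = (555 - 871) + 1572028 = -316 + 1572028 = 1571712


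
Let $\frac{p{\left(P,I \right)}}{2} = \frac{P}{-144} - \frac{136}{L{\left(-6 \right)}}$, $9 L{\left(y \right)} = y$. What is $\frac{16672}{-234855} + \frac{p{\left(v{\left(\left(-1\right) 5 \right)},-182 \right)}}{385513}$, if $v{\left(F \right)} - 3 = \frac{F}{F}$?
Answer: $- \frac{4220976629}{60359770410} \approx -0.06993$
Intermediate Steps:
$L{\left(y \right)} = \frac{y}{9}$
$v{\left(F \right)} = 4$ ($v{\left(F \right)} = 3 + \frac{F}{F} = 3 + 1 = 4$)
$p{\left(P,I \right)} = 408 - \frac{P}{72}$ ($p{\left(P,I \right)} = 2 \left(\frac{P}{-144} - \frac{136}{\frac{1}{9} \left(-6\right)}\right) = 2 \left(P \left(- \frac{1}{144}\right) - \frac{136}{- \frac{2}{3}}\right) = 2 \left(- \frac{P}{144} - -204\right) = 2 \left(- \frac{P}{144} + 204\right) = 2 \left(204 - \frac{P}{144}\right) = 408 - \frac{P}{72}$)
$\frac{16672}{-234855} + \frac{p{\left(v{\left(\left(-1\right) 5 \right)},-182 \right)}}{385513} = \frac{16672}{-234855} + \frac{408 - \frac{1}{18}}{385513} = 16672 \left(- \frac{1}{234855}\right) + \left(408 - \frac{1}{18}\right) \frac{1}{385513} = - \frac{16672}{234855} + \frac{7343}{18} \cdot \frac{1}{385513} = - \frac{16672}{234855} + \frac{7343}{6939234} = - \frac{4220976629}{60359770410}$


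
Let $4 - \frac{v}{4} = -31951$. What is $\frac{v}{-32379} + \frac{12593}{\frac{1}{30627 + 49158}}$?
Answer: $\frac{32532233651575}{32379} \approx 1.0047 \cdot 10^{9}$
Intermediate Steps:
$v = 127820$ ($v = 16 - -127804 = 16 + 127804 = 127820$)
$\frac{v}{-32379} + \frac{12593}{\frac{1}{30627 + 49158}} = \frac{127820}{-32379} + \frac{12593}{\frac{1}{30627 + 49158}} = 127820 \left(- \frac{1}{32379}\right) + \frac{12593}{\frac{1}{79785}} = - \frac{127820}{32379} + 12593 \frac{1}{\frac{1}{79785}} = - \frac{127820}{32379} + 12593 \cdot 79785 = - \frac{127820}{32379} + 1004732505 = \frac{32532233651575}{32379}$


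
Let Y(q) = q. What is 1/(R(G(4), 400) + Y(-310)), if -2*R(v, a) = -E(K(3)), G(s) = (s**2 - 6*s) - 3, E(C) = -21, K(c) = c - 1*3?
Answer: -2/641 ≈ -0.0031201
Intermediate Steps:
K(c) = -3 + c (K(c) = c - 3 = -3 + c)
G(s) = -3 + s**2 - 6*s
R(v, a) = -21/2 (R(v, a) = -(-1)*(-21)/2 = -1/2*21 = -21/2)
1/(R(G(4), 400) + Y(-310)) = 1/(-21/2 - 310) = 1/(-641/2) = -2/641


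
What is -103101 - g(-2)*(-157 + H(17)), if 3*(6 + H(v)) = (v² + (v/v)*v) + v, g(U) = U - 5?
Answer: -310465/3 ≈ -1.0349e+5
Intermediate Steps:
g(U) = -5 + U
H(v) = -6 + v²/3 + 2*v/3 (H(v) = -6 + ((v² + (v/v)*v) + v)/3 = -6 + ((v² + 1*v) + v)/3 = -6 + ((v² + v) + v)/3 = -6 + ((v + v²) + v)/3 = -6 + (v² + 2*v)/3 = -6 + (v²/3 + 2*v/3) = -6 + v²/3 + 2*v/3)
-103101 - g(-2)*(-157 + H(17)) = -103101 - (-5 - 2)*(-157 + (-6 + (⅓)*17² + (⅔)*17)) = -103101 - (-7)*(-157 + (-6 + (⅓)*289 + 34/3)) = -103101 - (-7)*(-157 + (-6 + 289/3 + 34/3)) = -103101 - (-7)*(-157 + 305/3) = -103101 - (-7)*(-166)/3 = -103101 - 1*1162/3 = -103101 - 1162/3 = -310465/3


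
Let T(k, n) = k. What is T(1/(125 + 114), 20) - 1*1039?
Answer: -248320/239 ≈ -1039.0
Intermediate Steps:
T(1/(125 + 114), 20) - 1*1039 = 1/(125 + 114) - 1*1039 = 1/239 - 1039 = -248320/239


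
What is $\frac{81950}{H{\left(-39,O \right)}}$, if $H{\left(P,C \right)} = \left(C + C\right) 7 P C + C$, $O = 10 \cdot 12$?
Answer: $- \frac{8195}{786228} \approx -0.010423$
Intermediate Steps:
$O = 120$
$H{\left(P,C \right)} = C + 14 P C^{2}$ ($H{\left(P,C \right)} = 2 C 7 P C + C = 14 C P C + C = 14 P C^{2} + C = C + 14 P C^{2}$)
$\frac{81950}{H{\left(-39,O \right)}} = \frac{81950}{120 \left(1 + 14 \cdot 120 \left(-39\right)\right)} = \frac{81950}{120 \left(1 - 65520\right)} = \frac{81950}{120 \left(-65519\right)} = \frac{81950}{-7862280} = 81950 \left(- \frac{1}{7862280}\right) = - \frac{8195}{786228}$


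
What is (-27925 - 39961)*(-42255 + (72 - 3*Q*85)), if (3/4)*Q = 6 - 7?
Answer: 2840553898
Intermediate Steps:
Q = -4/3 (Q = 4*(6 - 7)/3 = (4/3)*(-1) = -4/3 ≈ -1.3333)
(-27925 - 39961)*(-42255 + (72 - 3*Q*85)) = (-27925 - 39961)*(-42255 + (72 - 3*(-4/3)*85)) = -67886*(-42255 + (72 + 4*85)) = -67886*(-42255 + (72 + 340)) = -67886*(-42255 + 412) = -67886*(-41843) = 2840553898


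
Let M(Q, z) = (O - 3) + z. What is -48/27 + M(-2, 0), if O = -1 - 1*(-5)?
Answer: -7/9 ≈ -0.77778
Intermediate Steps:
O = 4 (O = -1 + 5 = 4)
M(Q, z) = 1 + z (M(Q, z) = (4 - 3) + z = 1 + z)
-48/27 + M(-2, 0) = -48/27 + (1 + 0) = -48*1/27 + 1 = -16/9 + 1 = -7/9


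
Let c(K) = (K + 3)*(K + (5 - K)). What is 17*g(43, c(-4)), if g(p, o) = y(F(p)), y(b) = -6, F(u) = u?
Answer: -102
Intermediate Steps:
c(K) = 15 + 5*K (c(K) = (3 + K)*5 = 15 + 5*K)
g(p, o) = -6
17*g(43, c(-4)) = 17*(-6) = -102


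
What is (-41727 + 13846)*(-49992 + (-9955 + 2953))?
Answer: 1589049714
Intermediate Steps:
(-41727 + 13846)*(-49992 + (-9955 + 2953)) = -27881*(-49992 - 7002) = -27881*(-56994) = 1589049714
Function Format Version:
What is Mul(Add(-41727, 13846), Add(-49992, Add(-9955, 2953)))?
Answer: 1589049714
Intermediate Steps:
Mul(Add(-41727, 13846), Add(-49992, Add(-9955, 2953))) = Mul(-27881, Add(-49992, -7002)) = Mul(-27881, -56994) = 1589049714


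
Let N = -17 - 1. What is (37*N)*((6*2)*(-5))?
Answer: 39960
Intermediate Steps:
N = -18
(37*N)*((6*2)*(-5)) = (37*(-18))*((6*2)*(-5)) = -7992*(-5) = -666*(-60) = 39960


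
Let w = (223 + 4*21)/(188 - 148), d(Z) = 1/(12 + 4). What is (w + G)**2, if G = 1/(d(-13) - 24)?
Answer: 13675197481/234702400 ≈ 58.266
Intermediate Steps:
d(Z) = 1/16
G = -16/383 (G = 1/(1/16 - 24) = 1/(-383/16) = -16/383 ≈ -0.041775)
w = 307/40 (w = (223 + 84)/40 = 307*(1/40) = 307/40 ≈ 7.6750)
(w + G)**2 = (307/40 - 16/383)**2 = (116941/15320)**2 = 13675197481/234702400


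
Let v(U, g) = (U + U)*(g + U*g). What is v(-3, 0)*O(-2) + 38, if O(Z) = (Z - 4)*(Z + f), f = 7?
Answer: 38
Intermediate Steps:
v(U, g) = 2*U*(g + U*g) (v(U, g) = (2*U)*(g + U*g) = 2*U*(g + U*g))
O(Z) = (-4 + Z)*(7 + Z) (O(Z) = (Z - 4)*(Z + 7) = (-4 + Z)*(7 + Z))
v(-3, 0)*O(-2) + 38 = (2*(-3)*0*(1 - 3))*(-28 + (-2)² + 3*(-2)) + 38 = (2*(-3)*0*(-2))*(-28 + 4 - 6) + 38 = 0*(-30) + 38 = 0 + 38 = 38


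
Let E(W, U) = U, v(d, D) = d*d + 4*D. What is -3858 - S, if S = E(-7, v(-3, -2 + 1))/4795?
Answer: -3699823/959 ≈ -3858.0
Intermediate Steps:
v(d, D) = d**2 + 4*D
S = 1/959 (S = ((-3)**2 + 4*(-2 + 1))/4795 = (9 + 4*(-1))*(1/4795) = (9 - 4)*(1/4795) = 5*(1/4795) = 1/959 ≈ 0.0010428)
-3858 - S = -3858 - 1*1/959 = -3858 - 1/959 = -3699823/959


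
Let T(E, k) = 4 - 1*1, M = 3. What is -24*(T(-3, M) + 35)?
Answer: -912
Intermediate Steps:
T(E, k) = 3 (T(E, k) = 4 - 1 = 3)
-24*(T(-3, M) + 35) = -24*(3 + 35) = -24*38 = -912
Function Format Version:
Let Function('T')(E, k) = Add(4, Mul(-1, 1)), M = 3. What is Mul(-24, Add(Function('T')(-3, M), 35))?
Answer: -912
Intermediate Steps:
Function('T')(E, k) = 3 (Function('T')(E, k) = Add(4, -1) = 3)
Mul(-24, Add(Function('T')(-3, M), 35)) = Mul(-24, Add(3, 35)) = Mul(-24, 38) = -912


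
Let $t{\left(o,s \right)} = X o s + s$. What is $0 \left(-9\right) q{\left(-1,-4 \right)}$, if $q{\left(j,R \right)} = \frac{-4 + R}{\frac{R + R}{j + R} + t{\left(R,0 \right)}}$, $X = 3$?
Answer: $0$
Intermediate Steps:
$t{\left(o,s \right)} = s + 3 o s$ ($t{\left(o,s \right)} = 3 o s + s = s + 3 o s$)
$q{\left(j,R \right)} = \frac{\left(-4 + R\right) \left(R + j\right)}{2 R}$ ($q{\left(j,R \right)} = \frac{-4 + R}{\frac{R + R}{j + R} + 0 \left(1 + 3 R\right)} = \frac{-4 + R}{\frac{2 R}{R + j} + 0} = \frac{-4 + R}{2 R \frac{1}{R + j}} = \left(-4 + R\right) \frac{R + j}{2 R} = \frac{\left(-4 + R\right) \left(R + j\right)}{2 R}$)
$0 \left(-9\right) q{\left(-1,-4 \right)} = 0 \left(-9\right) \left(-2 + \frac{1}{2} \left(-4\right) + \frac{1}{2} \left(-1\right) - - \frac{2}{-4}\right) = 0 \left(-2 - 2 - \frac{1}{2} - \left(-2\right) \left(- \frac{1}{4}\right)\right) = 0 \left(-2 - 2 - \frac{1}{2} - \frac{1}{2}\right) = 0 \left(-5\right) = 0$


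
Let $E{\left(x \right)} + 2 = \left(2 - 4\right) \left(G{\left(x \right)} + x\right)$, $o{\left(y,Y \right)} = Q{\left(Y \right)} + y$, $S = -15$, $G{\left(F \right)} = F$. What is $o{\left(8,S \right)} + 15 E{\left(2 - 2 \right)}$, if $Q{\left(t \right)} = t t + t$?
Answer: $188$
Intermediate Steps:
$Q{\left(t \right)} = t + t^{2}$ ($Q{\left(t \right)} = t^{2} + t = t + t^{2}$)
$o{\left(y,Y \right)} = y + Y \left(1 + Y\right)$ ($o{\left(y,Y \right)} = Y \left(1 + Y\right) + y = y + Y \left(1 + Y\right)$)
$E{\left(x \right)} = -2 - 4 x$ ($E{\left(x \right)} = -2 + \left(2 - 4\right) \left(x + x\right) = -2 - 2 \cdot 2 x = -2 - 4 x$)
$o{\left(8,S \right)} + 15 E{\left(2 - 2 \right)} = \left(8 - 15 \left(1 - 15\right)\right) + 15 \left(-2 - 4 \left(2 - 2\right)\right) = \left(8 - -210\right) + 15 \left(-2 - 0\right) = \left(8 + 210\right) + 15 \left(-2 + 0\right) = 218 + 15 \left(-2\right) = 218 - 30 = 188$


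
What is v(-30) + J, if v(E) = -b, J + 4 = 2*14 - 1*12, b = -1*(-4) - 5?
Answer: 13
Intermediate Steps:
b = -1 (b = 4 - 5 = -1)
J = 12 (J = -4 + (2*14 - 1*12) = -4 + (28 - 12) = -4 + 16 = 12)
v(E) = 1 (v(E) = -1*(-1) = 1)
v(-30) + J = 1 + 12 = 13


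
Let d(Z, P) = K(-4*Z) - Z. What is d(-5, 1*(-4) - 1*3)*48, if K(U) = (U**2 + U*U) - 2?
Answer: 38544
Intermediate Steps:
K(U) = -2 + 2*U**2 (K(U) = (U**2 + U**2) - 2 = 2*U**2 - 2 = -2 + 2*U**2)
d(Z, P) = -2 - Z + 32*Z**2 (d(Z, P) = (-2 + 2*(-4*Z)**2) - Z = (-2 + 2*(16*Z**2)) - Z = (-2 + 32*Z**2) - Z = -2 - Z + 32*Z**2)
d(-5, 1*(-4) - 1*3)*48 = (-2 - 1*(-5) + 32*(-5)**2)*48 = (-2 + 5 + 32*25)*48 = (-2 + 5 + 800)*48 = 803*48 = 38544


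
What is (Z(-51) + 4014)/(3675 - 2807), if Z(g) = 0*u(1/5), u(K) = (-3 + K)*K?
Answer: 2007/434 ≈ 4.6244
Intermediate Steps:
u(K) = K*(-3 + K)
Z(g) = 0 (Z(g) = 0*((-3 + 1/5)/5) = 0*((-3 + ⅕)/5) = 0*((⅕)*(-14/5)) = 0*(-14/25) = 0)
(Z(-51) + 4014)/(3675 - 2807) = (0 + 4014)/(3675 - 2807) = 4014/868 = 4014*(1/868) = 2007/434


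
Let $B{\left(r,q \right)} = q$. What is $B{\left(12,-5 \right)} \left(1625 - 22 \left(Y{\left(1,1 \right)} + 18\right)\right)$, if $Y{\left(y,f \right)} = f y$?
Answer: $-6035$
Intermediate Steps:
$B{\left(12,-5 \right)} \left(1625 - 22 \left(Y{\left(1,1 \right)} + 18\right)\right) = - 5 \left(1625 - 22 \left(1 \cdot 1 + 18\right)\right) = - 5 \left(1625 - 22 \left(1 + 18\right)\right) = - 5 \left(1625 - 22 \cdot 19\right) = - 5 \left(1625 - 418\right) = \left(-5\right) 1207 = -6035$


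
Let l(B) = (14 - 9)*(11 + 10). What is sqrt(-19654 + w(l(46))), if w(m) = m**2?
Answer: I*sqrt(8629) ≈ 92.892*I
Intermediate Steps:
l(B) = 105 (l(B) = 5*21 = 105)
sqrt(-19654 + w(l(46))) = sqrt(-19654 + 105**2) = sqrt(-19654 + 11025) = sqrt(-8629) = I*sqrt(8629)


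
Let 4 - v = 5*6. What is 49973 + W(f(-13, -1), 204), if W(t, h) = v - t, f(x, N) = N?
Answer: 49948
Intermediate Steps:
v = -26 (v = 4 - 5*6 = 4 - 1*30 = 4 - 30 = -26)
W(t, h) = -26 - t
49973 + W(f(-13, -1), 204) = 49973 + (-26 - 1*(-1)) = 49973 + (-26 + 1) = 49973 - 25 = 49948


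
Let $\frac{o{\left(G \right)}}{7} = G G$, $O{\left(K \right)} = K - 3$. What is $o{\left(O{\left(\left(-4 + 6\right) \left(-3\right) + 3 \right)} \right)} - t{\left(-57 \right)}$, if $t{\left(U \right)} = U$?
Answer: $309$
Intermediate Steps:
$O{\left(K \right)} = -3 + K$
$o{\left(G \right)} = 7 G^{2}$ ($o{\left(G \right)} = 7 G G = 7 G^{2}$)
$o{\left(O{\left(\left(-4 + 6\right) \left(-3\right) + 3 \right)} \right)} - t{\left(-57 \right)} = 7 \left(-3 + \left(\left(-4 + 6\right) \left(-3\right) + 3\right)\right)^{2} - -57 = 7 \left(-3 + \left(2 \left(-3\right) + 3\right)\right)^{2} + 57 = 7 \left(-3 + \left(-6 + 3\right)\right)^{2} + 57 = 7 \left(-3 - 3\right)^{2} + 57 = 7 \left(-6\right)^{2} + 57 = 7 \cdot 36 + 57 = 252 + 57 = 309$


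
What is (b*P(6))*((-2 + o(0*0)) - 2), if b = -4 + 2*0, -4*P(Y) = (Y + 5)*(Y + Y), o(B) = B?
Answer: -528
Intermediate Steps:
P(Y) = -Y*(5 + Y)/2 (P(Y) = -(Y + 5)*(Y + Y)/4 = -(5 + Y)*2*Y/4 = -Y*(5 + Y)/2)
b = -4 (b = -4 + 0 = -4)
(b*P(6))*((-2 + o(0*0)) - 2) = (-(-2)*6*(5 + 6))*((-2 + 0*0) - 2) = (-(-2)*6*11)*((-2 + 0) - 2) = (-4*(-33))*(-2 - 2) = 132*(-4) = -528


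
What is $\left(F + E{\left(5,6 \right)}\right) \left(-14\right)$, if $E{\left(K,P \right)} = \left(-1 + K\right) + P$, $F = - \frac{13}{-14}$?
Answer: $-153$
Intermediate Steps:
$F = \frac{13}{14}$ ($F = \left(-13\right) \left(- \frac{1}{14}\right) = \frac{13}{14} \approx 0.92857$)
$E{\left(K,P \right)} = -1 + K + P$
$\left(F + E{\left(5,6 \right)}\right) \left(-14\right) = \left(\frac{13}{14} + \left(-1 + 5 + 6\right)\right) \left(-14\right) = \left(\frac{13}{14} + 10\right) \left(-14\right) = \frac{153}{14} \left(-14\right) = -153$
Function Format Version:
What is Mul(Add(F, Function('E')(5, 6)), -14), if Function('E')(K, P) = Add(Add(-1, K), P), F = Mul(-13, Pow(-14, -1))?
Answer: -153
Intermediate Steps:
F = Rational(13, 14) (F = Mul(-13, Rational(-1, 14)) = Rational(13, 14) ≈ 0.92857)
Function('E')(K, P) = Add(-1, K, P)
Mul(Add(F, Function('E')(5, 6)), -14) = Mul(Add(Rational(13, 14), Add(-1, 5, 6)), -14) = Mul(Add(Rational(13, 14), 10), -14) = Mul(Rational(153, 14), -14) = -153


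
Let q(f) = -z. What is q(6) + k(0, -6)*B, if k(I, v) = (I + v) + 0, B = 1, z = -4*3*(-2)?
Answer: -30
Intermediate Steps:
z = 24 (z = -12*(-2) = 24)
k(I, v) = I + v
q(f) = -24 (q(f) = -1*24 = -24)
q(6) + k(0, -6)*B = -24 + (0 - 6)*1 = -24 - 6*1 = -24 - 6 = -30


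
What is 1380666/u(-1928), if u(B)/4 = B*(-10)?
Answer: 690333/38560 ≈ 17.903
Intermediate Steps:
u(B) = -40*B (u(B) = 4*(B*(-10)) = 4*(-10*B) = -40*B)
1380666/u(-1928) = 1380666/((-40*(-1928))) = 1380666/77120 = 1380666*(1/77120) = 690333/38560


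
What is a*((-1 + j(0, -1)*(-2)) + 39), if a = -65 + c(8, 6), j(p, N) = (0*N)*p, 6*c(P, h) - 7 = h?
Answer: -7163/3 ≈ -2387.7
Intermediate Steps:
c(P, h) = 7/6 + h/6
j(p, N) = 0 (j(p, N) = 0*p = 0)
a = -377/6 (a = -65 + (7/6 + (1/6)*6) = -65 + (7/6 + 1) = -65 + 13/6 = -377/6 ≈ -62.833)
a*((-1 + j(0, -1)*(-2)) + 39) = -377*((-1 + 0*(-2)) + 39)/6 = -377*((-1 + 0) + 39)/6 = -377*(-1 + 39)/6 = -377/6*38 = -7163/3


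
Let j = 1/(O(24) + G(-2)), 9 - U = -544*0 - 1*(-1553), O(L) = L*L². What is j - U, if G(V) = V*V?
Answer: 21350433/13828 ≈ 1544.0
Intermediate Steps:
G(V) = V²
O(L) = L³
U = -1544 (U = 9 - (-544*0 - 1*(-1553)) = 9 - (0 + 1553) = 9 - 1*1553 = 9 - 1553 = -1544)
j = 1/13828 (j = 1/(24³ + (-2)²) = 1/(13824 + 4) = 1/13828 ≈ 7.2317e-5)
j - U = 1/13828 - 1*(-1544) = 1/13828 + 1544 = 21350433/13828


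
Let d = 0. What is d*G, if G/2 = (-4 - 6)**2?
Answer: 0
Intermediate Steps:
G = 200 (G = 2*(-4 - 6)**2 = 2*(-10)**2 = 2*100 = 200)
d*G = 0*200 = 0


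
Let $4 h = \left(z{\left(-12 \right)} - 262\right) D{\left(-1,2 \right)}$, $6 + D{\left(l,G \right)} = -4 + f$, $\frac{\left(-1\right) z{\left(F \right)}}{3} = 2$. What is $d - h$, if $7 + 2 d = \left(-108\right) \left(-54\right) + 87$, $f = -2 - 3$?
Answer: $1951$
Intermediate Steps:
$f = -5$ ($f = -2 - 3 = -5$)
$z{\left(F \right)} = -6$ ($z{\left(F \right)} = \left(-3\right) 2 = -6$)
$D{\left(l,G \right)} = -15$ ($D{\left(l,G \right)} = -6 - 9 = -15$)
$d = 2956$ ($d = - \frac{7}{2} + \frac{\left(-108\right) \left(-54\right) + 87}{2} = - \frac{7}{2} + \frac{5832 + 87}{2} = - \frac{7}{2} + \frac{1}{2} \cdot 5919 = - \frac{7}{2} + \frac{5919}{2} = 2956$)
$h = 1005$ ($h = \frac{\left(-6 - 262\right) \left(-15\right)}{4} = \frac{\left(-268\right) \left(-15\right)}{4} = \frac{1}{4} \cdot 4020 = 1005$)
$d - h = 2956 - 1005 = 1951$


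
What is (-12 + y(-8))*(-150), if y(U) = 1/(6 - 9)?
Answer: 1850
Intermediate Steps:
y(U) = -1/3 (y(U) = 1/(-3) = -1/3)
(-12 + y(-8))*(-150) = (-12 - 1/3)*(-150) = -37/3*(-150) = 1850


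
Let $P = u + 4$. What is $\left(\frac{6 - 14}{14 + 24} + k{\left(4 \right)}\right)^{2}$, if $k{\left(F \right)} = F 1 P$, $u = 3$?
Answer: $\frac{278784}{361} \approx 772.25$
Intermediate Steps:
$P = 7$ ($P = 3 + 4 = 7$)
$k{\left(F \right)} = 7 F$ ($k{\left(F \right)} = F 1 \cdot 7 = F 7 = 7 F$)
$\left(\frac{6 - 14}{14 + 24} + k{\left(4 \right)}\right)^{2} = \left(\frac{6 - 14}{14 + 24} + 7 \cdot 4\right)^{2} = \left(- \frac{8}{38} + 28\right)^{2} = \left(\left(-8\right) \frac{1}{38} + 28\right)^{2} = \left(- \frac{4}{19} + 28\right)^{2} = \left(\frac{528}{19}\right)^{2} = \frac{278784}{361}$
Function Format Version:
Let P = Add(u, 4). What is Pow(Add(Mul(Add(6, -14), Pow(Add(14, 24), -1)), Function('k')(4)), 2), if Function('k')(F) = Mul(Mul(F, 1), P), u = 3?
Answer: Rational(278784, 361) ≈ 772.25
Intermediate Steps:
P = 7 (P = Add(3, 4) = 7)
Function('k')(F) = Mul(7, F) (Function('k')(F) = Mul(Mul(F, 1), 7) = Mul(F, 7) = Mul(7, F))
Pow(Add(Mul(Add(6, -14), Pow(Add(14, 24), -1)), Function('k')(4)), 2) = Pow(Add(Mul(Add(6, -14), Pow(Add(14, 24), -1)), Mul(7, 4)), 2) = Pow(Add(Mul(-8, Pow(38, -1)), 28), 2) = Pow(Add(Mul(-8, Rational(1, 38)), 28), 2) = Pow(Add(Rational(-4, 19), 28), 2) = Pow(Rational(528, 19), 2) = Rational(278784, 361)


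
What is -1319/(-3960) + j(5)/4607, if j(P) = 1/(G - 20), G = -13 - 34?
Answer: 407130451/1222329240 ≈ 0.33308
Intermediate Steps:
G = -47
j(P) = -1/67 (j(P) = 1/(-47 - 20) = 1/(-67) = -1/67)
-1319/(-3960) + j(5)/4607 = -1319/(-3960) - 1/67/4607 = -1319*(-1/3960) - 1/67*1/4607 = 1319/3960 - 1/308669 = 407130451/1222329240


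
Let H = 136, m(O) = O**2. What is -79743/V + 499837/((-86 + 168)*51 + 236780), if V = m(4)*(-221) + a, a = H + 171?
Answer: 20829006439/778066298 ≈ 26.770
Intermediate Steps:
a = 307 (a = 136 + 171 = 307)
V = -3229 (V = 4**2*(-221) + 307 = 16*(-221) + 307 = -3536 + 307 = -3229)
-79743/V + 499837/((-86 + 168)*51 + 236780) = -79743/(-3229) + 499837/((-86 + 168)*51 + 236780) = -79743*(-1/3229) + 499837/(82*51 + 236780) = 79743/3229 + 499837/(4182 + 236780) = 79743/3229 + 499837/240962 = 20829006439/778066298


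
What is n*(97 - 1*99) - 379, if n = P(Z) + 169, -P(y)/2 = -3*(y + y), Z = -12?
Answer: -429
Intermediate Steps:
P(y) = 12*y (P(y) = -(-6)*(y + y) = -(-6)*2*y = -(-12)*y = 12*y)
n = 25 (n = 12*(-12) + 169 = -144 + 169 = 25)
n*(97 - 1*99) - 379 = 25*(97 - 1*99) - 379 = 25*(97 - 99) - 379 = 25*(-2) - 379 = -50 - 379 = -429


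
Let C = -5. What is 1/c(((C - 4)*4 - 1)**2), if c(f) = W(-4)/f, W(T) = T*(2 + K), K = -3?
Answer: 1369/4 ≈ 342.25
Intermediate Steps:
W(T) = -T (W(T) = T*(2 - 3) = T*(-1) = -T)
c(f) = 4/f (c(f) = (-1*(-4))/f = 4/f)
1/c(((C - 4)*4 - 1)**2) = 1/(4/(((-5 - 4)*4 - 1)**2)) = 1/(4/((-9*4 - 1)**2)) = 1/(4/((-36 - 1)**2)) = 1/(4/((-37)**2)) = 1/(4/1369) = 1369/4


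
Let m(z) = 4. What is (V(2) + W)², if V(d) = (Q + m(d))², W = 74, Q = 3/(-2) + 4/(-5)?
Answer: 59120721/10000 ≈ 5912.1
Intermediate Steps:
Q = -23/10 (Q = 3*(-½) + 4*(-⅕) = -3/2 - ⅘ = -23/10 ≈ -2.3000)
V(d) = 289/100 (V(d) = (-23/10 + 4)² = (17/10)² = 289/100)
(V(2) + W)² = (289/100 + 74)² = (7689/100)² = 59120721/10000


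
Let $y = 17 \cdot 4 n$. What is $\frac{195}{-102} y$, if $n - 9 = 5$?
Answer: $-1820$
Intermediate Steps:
$n = 14$ ($n = 9 + 5 = 14$)
$y = 952$ ($y = 17 \cdot 4 \cdot 14 = 68 \cdot 14 = 952$)
$\frac{195}{-102} y = \frac{195}{-102} \cdot 952 = 195 \left(- \frac{1}{102}\right) 952 = \left(- \frac{65}{34}\right) 952 = -1820$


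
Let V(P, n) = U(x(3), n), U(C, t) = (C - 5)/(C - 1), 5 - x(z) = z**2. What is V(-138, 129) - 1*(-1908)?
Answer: 9549/5 ≈ 1909.8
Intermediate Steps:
x(z) = 5 - z**2
U(C, t) = (-5 + C)/(-1 + C)
V(P, n) = 9/5 (V(P, n) = (-5 + (5 - 1*3**2))/(-1 + (5 - 1*3**2)) = (-5 + (5 - 1*9))/(-1 + (5 - 1*9)) = (-5 + (5 - 9))/(-1 + (5 - 9)) = (-5 - 4)/(-1 - 4) = -9/(-5) = -1/5*(-9) = 9/5)
V(-138, 129) - 1*(-1908) = 9/5 - 1*(-1908) = 9/5 + 1908 = 9549/5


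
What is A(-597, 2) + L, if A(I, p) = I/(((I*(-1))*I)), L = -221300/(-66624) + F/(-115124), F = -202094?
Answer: 484491612071/95395890864 ≈ 5.0788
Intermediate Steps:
L = 2433828241/479376336 (L = -221300/(-66624) - 202094/(-115124) = -221300*(-1/66624) - 202094*(-1/115124) = 55325/16656 + 101047/57562 = 2433828241/479376336 ≈ 5.0771)
A(I, p) = -1/I (A(I, p) = I/(((-I)*I)) = I/((-I²)) = I*(-1/I²) = -1/I)
A(-597, 2) + L = -1/(-597) + 2433828241/479376336 = -1*(-1/597) + 2433828241/479376336 = 1/597 + 2433828241/479376336 = 484491612071/95395890864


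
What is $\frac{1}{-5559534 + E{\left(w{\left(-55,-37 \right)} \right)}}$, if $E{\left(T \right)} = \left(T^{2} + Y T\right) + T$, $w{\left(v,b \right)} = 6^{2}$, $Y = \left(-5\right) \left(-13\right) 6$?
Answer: $- \frac{1}{5544162} \approx -1.8037 \cdot 10^{-7}$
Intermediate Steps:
$Y = 390$ ($Y = 65 \cdot 6 = 390$)
$w{\left(v,b \right)} = 36$
$E{\left(T \right)} = T^{2} + 391 T$ ($E{\left(T \right)} = \left(T^{2} + 390 T\right) + T = T^{2} + 391 T$)
$\frac{1}{-5559534 + E{\left(w{\left(-55,-37 \right)} \right)}} = \frac{1}{-5559534 + 36 \left(391 + 36\right)} = \frac{1}{-5559534 + 36 \cdot 427} = \frac{1}{-5559534 + 15372} = \frac{1}{-5544162} = - \frac{1}{5544162}$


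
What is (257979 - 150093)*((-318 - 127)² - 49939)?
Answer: 15976406196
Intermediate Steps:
(257979 - 150093)*((-318 - 127)² - 49939) = 107886*((-445)² - 49939) = 107886*(198025 - 49939) = 107886*148086 = 15976406196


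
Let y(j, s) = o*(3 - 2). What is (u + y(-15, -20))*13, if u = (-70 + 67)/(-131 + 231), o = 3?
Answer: 3861/100 ≈ 38.610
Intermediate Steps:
y(j, s) = 3 (y(j, s) = 3*(3 - 2) = 3*1 = 3)
u = -3/100 ≈ -0.030000
(u + y(-15, -20))*13 = (-3/100 + 3)*13 = (297/100)*13 = 3861/100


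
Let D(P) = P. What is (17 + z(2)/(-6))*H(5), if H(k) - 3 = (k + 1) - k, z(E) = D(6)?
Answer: 64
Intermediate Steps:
z(E) = 6
H(k) = 4 (H(k) = 3 + ((k + 1) - k) = 3 + ((1 + k) - k) = 3 + 1 = 4)
(17 + z(2)/(-6))*H(5) = (17 + 6/(-6))*4 = (17 + 6*(-⅙))*4 = (17 - 1)*4 = 16*4 = 64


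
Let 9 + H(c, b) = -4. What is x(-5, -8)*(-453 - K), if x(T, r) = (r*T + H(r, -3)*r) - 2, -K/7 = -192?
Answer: -255174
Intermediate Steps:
K = 1344 (K = -7*(-192) = 1344)
H(c, b) = -13 (H(c, b) = -9 - 4 = -13)
x(T, r) = -2 - 13*r + T*r (x(T, r) = (r*T - 13*r) - 2 = (T*r - 13*r) - 2 = (-13*r + T*r) - 2 = -2 - 13*r + T*r)
x(-5, -8)*(-453 - K) = (-2 - 13*(-8) - 5*(-8))*(-453 - 1*1344) = (-2 + 104 + 40)*(-453 - 1344) = 142*(-1797) = -255174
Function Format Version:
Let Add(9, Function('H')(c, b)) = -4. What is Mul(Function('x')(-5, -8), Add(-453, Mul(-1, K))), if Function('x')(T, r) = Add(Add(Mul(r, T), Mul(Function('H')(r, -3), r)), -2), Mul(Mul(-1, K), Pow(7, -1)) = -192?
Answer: -255174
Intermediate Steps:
K = 1344 (K = Mul(-7, -192) = 1344)
Function('H')(c, b) = -13 (Function('H')(c, b) = Add(-9, -4) = -13)
Function('x')(T, r) = Add(-2, Mul(-13, r), Mul(T, r)) (Function('x')(T, r) = Add(Add(Mul(r, T), Mul(-13, r)), -2) = Add(Add(Mul(T, r), Mul(-13, r)), -2) = Add(Add(Mul(-13, r), Mul(T, r)), -2) = Add(-2, Mul(-13, r), Mul(T, r)))
Mul(Function('x')(-5, -8), Add(-453, Mul(-1, K))) = Mul(Add(-2, Mul(-13, -8), Mul(-5, -8)), Add(-453, Mul(-1, 1344))) = Mul(Add(-2, 104, 40), Add(-453, -1344)) = Mul(142, -1797) = -255174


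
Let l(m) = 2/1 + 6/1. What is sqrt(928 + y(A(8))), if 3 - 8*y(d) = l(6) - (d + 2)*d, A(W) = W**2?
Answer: sqrt(23286)/4 ≈ 38.149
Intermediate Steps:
l(m) = 8 (l(m) = 2*1 + 6*1 = 2 + 6 = 8)
y(d) = -5/8 + d*(2 + d)/8 (y(d) = 3/8 - (8 - (d + 2)*d)/8 = 3/8 - (8 - (2 + d)*d)/8 = 3/8 - (8 - d*(2 + d))/8 = 3/8 + (-1 + d*(2 + d)/8) = -5/8 + d*(2 + d)/8)
sqrt(928 + y(A(8))) = sqrt(928 + (-5/8 + (1/4)*8**2 + (8**2)**2/8)) = sqrt(928 + (-5/8 + (1/4)*64 + (1/8)*64**2)) = sqrt(928 + (-5/8 + 16 + (1/8)*4096)) = sqrt(928 + (-5/8 + 16 + 512)) = sqrt(928 + 4219/8) = sqrt(11643/8) = sqrt(23286)/4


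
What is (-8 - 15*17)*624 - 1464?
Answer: -165576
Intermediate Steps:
(-8 - 15*17)*624 - 1464 = (-8 - 255)*624 - 1464 = -263*624 - 1464 = -164112 - 1464 = -165576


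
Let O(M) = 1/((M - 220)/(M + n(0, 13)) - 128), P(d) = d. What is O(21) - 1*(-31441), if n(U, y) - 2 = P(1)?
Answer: 102843487/3271 ≈ 31441.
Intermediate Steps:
n(U, y) = 3 (n(U, y) = 2 + 1 = 3)
O(M) = 1/(-128 + (-220 + M)/(3 + M)) (O(M) = 1/((M - 220)/(M + 3) - 128) = 1/((-220 + M)/(3 + M) - 128) = 1/(-128 + (-220 + M)/(3 + M)))
O(21) - 1*(-31441) = (-3 - 1*21)/(604 + 127*21) - 1*(-31441) = (-3 - 21)/(604 + 2667) + 31441 = -24/3271 + 31441 = 102843487/3271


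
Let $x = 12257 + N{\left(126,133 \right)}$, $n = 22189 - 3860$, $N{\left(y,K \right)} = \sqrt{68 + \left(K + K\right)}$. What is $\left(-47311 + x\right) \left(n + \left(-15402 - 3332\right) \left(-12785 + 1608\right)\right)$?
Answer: $-7340596690338 + 209408247 \sqrt{334} \approx -7.3368 \cdot 10^{12}$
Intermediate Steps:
$N{\left(y,K \right)} = \sqrt{68 + 2 K}$
$n = 18329$
$x = 12257 + \sqrt{334}$ ($x = 12257 + \sqrt{68 + 2 \cdot 133} = 12257 + \sqrt{68 + 266} = 12257 + \sqrt{334} \approx 12275.0$)
$\left(-47311 + x\right) \left(n + \left(-15402 - 3332\right) \left(-12785 + 1608\right)\right) = \left(-47311 + \left(12257 + \sqrt{334}\right)\right) \left(18329 + \left(-15402 - 3332\right) \left(-12785 + 1608\right)\right) = \left(-35054 + \sqrt{334}\right) \left(18329 - -209389918\right) = \left(-35054 + \sqrt{334}\right) \left(18329 + 209389918\right) = \left(-35054 + \sqrt{334}\right) 209408247 = -7340596690338 + 209408247 \sqrt{334}$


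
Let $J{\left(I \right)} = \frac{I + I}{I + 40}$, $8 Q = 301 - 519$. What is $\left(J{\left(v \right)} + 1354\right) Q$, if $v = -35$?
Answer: $-36515$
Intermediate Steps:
$Q = - \frac{109}{4}$ ($Q = \frac{301 - 519}{8} = \frac{1}{8} \left(-218\right) = - \frac{109}{4} \approx -27.25$)
$J{\left(I \right)} = \frac{2 I}{40 + I}$
$\left(J{\left(v \right)} + 1354\right) Q = \left(2 \left(-35\right) \frac{1}{40 - 35} + 1354\right) \left(- \frac{109}{4}\right) = \left(2 \left(-35\right) \frac{1}{5} + 1354\right) \left(- \frac{109}{4}\right) = \left(-14 + 1354\right) \left(- \frac{109}{4}\right) = 1340 \left(- \frac{109}{4}\right) = -36515$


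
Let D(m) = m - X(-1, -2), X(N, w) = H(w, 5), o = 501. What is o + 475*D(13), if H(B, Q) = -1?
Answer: 7151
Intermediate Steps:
X(N, w) = -1
D(m) = 1 + m (D(m) = m - 1*(-1) = m + 1 = 1 + m)
o + 475*D(13) = 501 + 475*(1 + 13) = 501 + 475*14 = 501 + 6650 = 7151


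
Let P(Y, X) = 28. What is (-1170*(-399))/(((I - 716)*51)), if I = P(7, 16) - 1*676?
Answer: -77805/11594 ≈ -6.7108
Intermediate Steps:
I = -648 (I = 28 - 1*676 = 28 - 676 = -648)
(-1170*(-399))/(((I - 716)*51)) = (-1170*(-399))/(((-648 - 716)*51)) = 466830/((-1364*51)) = 466830/(-69564) = 466830*(-1/69564) = -77805/11594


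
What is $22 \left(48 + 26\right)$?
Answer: $1628$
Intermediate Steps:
$22 \left(48 + 26\right) = 22 \cdot 74 = 1628$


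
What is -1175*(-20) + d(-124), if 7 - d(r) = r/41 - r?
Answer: 958827/41 ≈ 23386.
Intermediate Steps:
d(r) = 7 + 40*r/41 (d(r) = 7 - (r/41 - r) = 7 - (-40)*r/41 = 7 + 40*r/41)
-1175*(-20) + d(-124) = -1175*(-20) + (7 + (40/41)*(-124)) = 23500 + (7 - 4960/41) = 23500 - 4673/41 = 958827/41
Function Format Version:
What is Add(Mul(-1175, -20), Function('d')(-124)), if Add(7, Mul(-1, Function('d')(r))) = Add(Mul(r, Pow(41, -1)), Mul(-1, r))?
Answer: Rational(958827, 41) ≈ 23386.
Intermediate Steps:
Function('d')(r) = Add(7, Mul(Rational(40, 41), r)) (Function('d')(r) = Add(7, Mul(-1, Add(Mul(r, Pow(41, -1)), Mul(-1, r)))) = Add(7, Mul(-1, Add(Mul(r, Rational(1, 41)), Mul(-1, r)))) = Add(7, Mul(-1, Add(Mul(Rational(1, 41), r), Mul(-1, r)))) = Add(7, Mul(-1, Mul(Rational(-40, 41), r))) = Add(7, Mul(Rational(40, 41), r)))
Add(Mul(-1175, -20), Function('d')(-124)) = Add(Mul(-1175, -20), Add(7, Mul(Rational(40, 41), -124))) = Add(23500, Add(7, Rational(-4960, 41))) = Add(23500, Rational(-4673, 41)) = Rational(958827, 41)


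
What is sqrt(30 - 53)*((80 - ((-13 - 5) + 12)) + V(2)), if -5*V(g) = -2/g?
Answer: 431*I*sqrt(23)/5 ≈ 413.4*I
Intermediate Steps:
V(g) = 2/(5*g) (V(g) = -(-2)/(5*g) = 2/(5*g))
sqrt(30 - 53)*((80 - ((-13 - 5) + 12)) + V(2)) = sqrt(30 - 53)*((80 - ((-13 - 5) + 12)) + (2/5)/2) = sqrt(-23)*((80 - (-18 + 12)) + (2/5)*(1/2)) = (I*sqrt(23))*((80 - 1*(-6)) + 1/5) = (I*sqrt(23))*((80 + 6) + 1/5) = (I*sqrt(23))*(86 + 1/5) = (I*sqrt(23))*(431/5) = 431*I*sqrt(23)/5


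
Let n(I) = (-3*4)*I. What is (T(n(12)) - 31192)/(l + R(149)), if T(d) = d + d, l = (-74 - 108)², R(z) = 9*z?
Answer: -6296/6893 ≈ -0.91339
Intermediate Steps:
n(I) = -12*I
l = 33124 (l = (-182)² = 33124)
T(d) = 2*d
(T(n(12)) - 31192)/(l + R(149)) = (2*(-12*12) - 31192)/(33124 + 9*149) = (2*(-144) - 31192)/(33124 + 1341) = (-288 - 31192)/34465 = -31480*1/34465 = -6296/6893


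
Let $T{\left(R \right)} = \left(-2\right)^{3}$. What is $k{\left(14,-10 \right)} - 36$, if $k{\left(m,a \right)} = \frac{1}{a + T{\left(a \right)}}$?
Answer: $- \frac{649}{18} \approx -36.056$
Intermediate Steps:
$T{\left(R \right)} = -8$
$k{\left(m,a \right)} = \frac{1}{-8 + a}$ ($k{\left(m,a \right)} = \frac{1}{a - 8} = \frac{1}{-8 + a}$)
$k{\left(14,-10 \right)} - 36 = \frac{1}{-8 - 10} - 36 = \frac{1}{-18} - 36 = - \frac{1}{18} - 36 = - \frac{649}{18}$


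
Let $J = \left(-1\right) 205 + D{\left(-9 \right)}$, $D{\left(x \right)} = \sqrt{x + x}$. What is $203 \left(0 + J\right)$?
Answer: $-41615 + 609 i \sqrt{2} \approx -41615.0 + 861.26 i$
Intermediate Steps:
$D{\left(x \right)} = \sqrt{2} \sqrt{x}$ ($D{\left(x \right)} = \sqrt{2 x} = \sqrt{2} \sqrt{x}$)
$J = -205 + 3 i \sqrt{2}$ ($J = \left(-1\right) 205 + \sqrt{2} \sqrt{-9} = -205 + \sqrt{2} \cdot 3 i = -205 + 3 i \sqrt{2} \approx -205.0 + 4.2426 i$)
$203 \left(0 + J\right) = 203 \left(0 - \left(205 - 3 i \sqrt{2}\right)\right) = 203 \left(-205 + 3 i \sqrt{2}\right) = -41615 + 609 i \sqrt{2}$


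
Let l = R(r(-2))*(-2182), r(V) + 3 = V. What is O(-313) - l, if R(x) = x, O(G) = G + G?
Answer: -11536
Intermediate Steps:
O(G) = 2*G
r(V) = -3 + V
l = 10910 (l = (-3 - 2)*(-2182) = -5*(-2182) = 10910)
O(-313) - l = 2*(-313) - 1*10910 = -626 - 10910 = -11536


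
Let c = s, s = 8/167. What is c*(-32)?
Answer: -256/167 ≈ -1.5329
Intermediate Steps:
s = 8/167 (s = 8*(1/167) = 8/167 ≈ 0.047904)
c = 8/167 ≈ 0.047904
c*(-32) = (8/167)*(-32) = -256/167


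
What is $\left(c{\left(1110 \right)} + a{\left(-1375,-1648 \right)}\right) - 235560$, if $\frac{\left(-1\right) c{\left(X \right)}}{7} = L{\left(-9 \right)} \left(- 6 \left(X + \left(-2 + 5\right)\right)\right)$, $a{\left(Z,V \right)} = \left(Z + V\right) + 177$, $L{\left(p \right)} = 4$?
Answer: $-51422$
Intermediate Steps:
$a{\left(Z,V \right)} = 177 + V + Z$ ($a{\left(Z,V \right)} = \left(V + Z\right) + 177 = 177 + V + Z$)
$c{\left(X \right)} = 504 + 168 X$ ($c{\left(X \right)} = - 7 \cdot 4 \left(- 6 \left(X + \left(-2 + 5\right)\right)\right) = - 7 \cdot 4 \left(- 6 \left(X + 3\right)\right) = - 7 \cdot 4 \left(- 6 \left(3 + X\right)\right) = - 7 \cdot 4 \left(-18 - 6 X\right) = - 7 \left(-72 - 24 X\right) = 504 + 168 X$)
$\left(c{\left(1110 \right)} + a{\left(-1375,-1648 \right)}\right) - 235560 = \left(\left(504 + 168 \cdot 1110\right) - 2846\right) - 235560 = \left(\left(504 + 186480\right) - 2846\right) - 235560 = \left(186984 - 2846\right) - 235560 = 184138 - 235560 = -51422$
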